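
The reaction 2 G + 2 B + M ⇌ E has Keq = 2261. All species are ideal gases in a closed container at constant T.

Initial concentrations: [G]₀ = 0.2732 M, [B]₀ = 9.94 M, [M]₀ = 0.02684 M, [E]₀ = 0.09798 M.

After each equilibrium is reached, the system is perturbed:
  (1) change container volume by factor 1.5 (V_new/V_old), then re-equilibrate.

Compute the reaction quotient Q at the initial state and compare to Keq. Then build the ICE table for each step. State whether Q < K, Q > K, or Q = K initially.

Q₀ = 0.495 vs Keq = 2261 ⇒ Q<K, forward
Step 1:
                    G           B           M           E
  I            0.2732        9.94     0.02684     0.09798
  C          -0.05366    -0.05366    -0.02683     0.02683
  E            0.2195       9.886  1.1717e-05      0.1248
  solve Keq expr → x = 0.02683; check Q = 2261
Then change container volume by factor 1.5 (V_new/V_old).
Step 2:
                    G           B           M           E
  I            0.1464       6.591  7.8116e-06     0.08321
  C        6.3369e-05  6.3369e-05  3.1685e-05 -3.1685e-05
  E            0.1464       6.591  3.9496e-05     0.08317
  solve Keq expr → x = -3.1685e-05; check Q = 2261

Q₀ = 0.495; Q < K (proceeds forward)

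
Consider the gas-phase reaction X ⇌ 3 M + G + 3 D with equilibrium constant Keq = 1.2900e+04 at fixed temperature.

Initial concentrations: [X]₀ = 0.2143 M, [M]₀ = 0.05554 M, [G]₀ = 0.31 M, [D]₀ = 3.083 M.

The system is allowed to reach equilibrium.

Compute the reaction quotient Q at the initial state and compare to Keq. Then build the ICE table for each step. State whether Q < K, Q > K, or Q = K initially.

Q₀ = 0.007262 vs Keq = 1.2900e+04 ⇒ Q<K, forward
Step 1:
                    X           M           G           D
  I            0.2143     0.05554        0.31       3.083
  C           -0.2136      0.6408      0.2136      0.6408
  E        7.0758e-04      0.6963      0.5236       3.724
  solve Keq expr → x = 0.2136; check Q = 1.2900e+04

Q₀ = 0.007262; Q < K (proceeds forward)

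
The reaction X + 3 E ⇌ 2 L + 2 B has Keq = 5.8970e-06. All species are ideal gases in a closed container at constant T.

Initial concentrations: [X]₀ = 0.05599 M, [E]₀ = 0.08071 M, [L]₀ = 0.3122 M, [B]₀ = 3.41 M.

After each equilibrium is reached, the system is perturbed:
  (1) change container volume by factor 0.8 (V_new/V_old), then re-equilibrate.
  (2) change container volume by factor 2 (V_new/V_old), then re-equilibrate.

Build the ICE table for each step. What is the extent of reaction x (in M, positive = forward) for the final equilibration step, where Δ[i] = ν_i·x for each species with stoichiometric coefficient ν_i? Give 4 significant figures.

x = 0 M

Q₀ = 3.8502e+04 vs Keq = 5.8970e-06 ⇒ Q>K, reverse
Step 1:
                    X           E           L           B
  I           0.05599     0.08071      0.3122        3.41
  C             0.156      0.4681     -0.3121     -0.3121
  E             0.212      0.5488  1.4674e-04       3.098
  solve Keq expr → x = -0.156; check Q = 5.8970e-06
Then change container volume by factor 0.8 (V_new/V_old).
Step 2:
                    X           E           L           B
  I             0.265       0.686  1.8342e-04       3.872
  C                 0           0           0           0
  E             0.265       0.686  1.8342e-04       3.872
  solve Keq expr → x = 0; check Q = 5.8970e-06
Then change container volume by factor 2 (V_new/V_old).
Step 3:
                    X           E           L           B
  I            0.1325       0.343  9.1710e-05       1.936
  C                 0           0           0           0
  E            0.1325       0.343  9.1710e-05       1.936
  solve Keq expr → x = 0; check Q = 5.8970e-06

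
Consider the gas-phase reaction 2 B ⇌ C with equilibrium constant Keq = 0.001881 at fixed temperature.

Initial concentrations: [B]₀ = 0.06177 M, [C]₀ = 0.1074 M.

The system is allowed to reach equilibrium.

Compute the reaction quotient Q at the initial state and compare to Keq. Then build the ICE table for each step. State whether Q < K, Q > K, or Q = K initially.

Q₀ = 28.15 vs Keq = 0.001881 ⇒ Q>K, reverse
Step 1:
                   B          C
  Initial    0.06177     0.1074
  Change      0.2145    -0.1073
  Equil       0.2763 1.4358e-04
  solve Keq expr → x = -0.1073; check Q = 0.001881

Q₀ = 28.15; Q > K (proceeds reverse)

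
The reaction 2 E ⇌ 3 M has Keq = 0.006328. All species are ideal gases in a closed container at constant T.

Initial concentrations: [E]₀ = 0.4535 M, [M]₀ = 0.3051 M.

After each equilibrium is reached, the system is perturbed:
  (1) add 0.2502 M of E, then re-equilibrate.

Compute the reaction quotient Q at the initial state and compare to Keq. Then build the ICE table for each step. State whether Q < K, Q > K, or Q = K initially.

Q₀ = 0.1381 vs Keq = 0.006328 ⇒ Q>K, reverse
Step 1:
                  E         M
  I          0.4535    0.3051
  C          0.1184   -0.1777
  E          0.5719    0.1274
  solve Keq expr → x = -0.05922; check Q = 0.006328
Then add 0.2502 M of E.
Step 2:
                  E         M
  I          0.8221    0.1274
  C        -0.02137   0.03206
  E          0.8008    0.1595
  solve Keq expr → x = 0.01069; check Q = 0.006328

Q₀ = 0.1381; Q > K (proceeds reverse)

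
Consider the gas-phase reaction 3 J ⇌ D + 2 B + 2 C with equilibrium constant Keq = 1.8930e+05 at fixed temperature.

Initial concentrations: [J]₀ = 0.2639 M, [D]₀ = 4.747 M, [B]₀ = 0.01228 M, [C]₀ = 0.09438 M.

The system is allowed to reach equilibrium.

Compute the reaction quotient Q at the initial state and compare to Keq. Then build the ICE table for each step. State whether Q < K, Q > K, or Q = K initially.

Q₀ = 3.4694e-04 vs Keq = 1.8930e+05 ⇒ Q<K, forward
Step 1:
                   J          D          B          C
  Initial     0.2639      4.747    0.01228    0.09438
  Change     -0.2599    0.08664     0.1733     0.1733
  Equil     0.003979      4.834     0.1856     0.2677
  solve Keq expr → x = 0.08664; check Q = 1.8930e+05

Q₀ = 3.4694e-04; Q < K (proceeds forward)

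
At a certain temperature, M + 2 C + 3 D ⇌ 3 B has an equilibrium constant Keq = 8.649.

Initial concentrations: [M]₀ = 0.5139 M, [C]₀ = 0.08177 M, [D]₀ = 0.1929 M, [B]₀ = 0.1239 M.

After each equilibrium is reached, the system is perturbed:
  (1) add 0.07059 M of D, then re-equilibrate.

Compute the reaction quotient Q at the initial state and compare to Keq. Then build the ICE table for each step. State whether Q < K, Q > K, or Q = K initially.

Q₀ = 77.12; Q > K (proceeds reverse)

Q₀ = 77.12 vs Keq = 8.649 ⇒ Q>K, reverse
Step 1:
                    M           C           D           B
  init         0.5139     0.08177      0.1929      0.1239
  Δ           0.01259     0.02517     0.03776    -0.03776
  eq           0.5265      0.1069      0.2307     0.08614
  solve Keq expr → x = -0.01259; check Q = 8.649
Then add 0.07059 M of D.
Step 2:
                    M           C           D           B
  init         0.5265      0.1069      0.3013     0.08614
  Δ         -0.004757   -0.009515    -0.01427     0.01427
  eq           0.5217     0.09743       0.287      0.1004
  solve Keq expr → x = 0.004757; check Q = 8.649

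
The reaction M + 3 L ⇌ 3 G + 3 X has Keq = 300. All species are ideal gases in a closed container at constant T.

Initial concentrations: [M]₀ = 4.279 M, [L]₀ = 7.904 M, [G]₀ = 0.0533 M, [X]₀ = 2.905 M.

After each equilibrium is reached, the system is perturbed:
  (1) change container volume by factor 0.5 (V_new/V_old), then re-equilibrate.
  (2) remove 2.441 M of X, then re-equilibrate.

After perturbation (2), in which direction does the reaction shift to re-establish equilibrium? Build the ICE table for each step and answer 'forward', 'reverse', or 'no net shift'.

Direction: forward

Q₀ = 1.7569e-06 vs Keq = 300 ⇒ Q<K, forward
Step 1:
                  M         L         G         X
  I           4.279     7.904    0.0533     2.905
  C          -1.475    -4.426     4.426     4.426
  E           2.804     3.478     4.479     7.331
  solve Keq expr → x = 1.475; check Q = 300
Then change container volume by factor 0.5 (V_new/V_old).
Step 2:
                  M         L         G         X
  I           5.608     6.957     8.958     14.66
  C          0.4491     1.347    -1.347    -1.347
  E           6.057     8.304     7.611     13.31
  solve Keq expr → x = -0.4491; check Q = 300
Then remove 2.441 M of X.
Step 3:
                  M         L         G         X
  I           6.057     8.304     7.611     10.87
  C         -0.1877    -0.563     0.563     0.563
  E           5.869     7.741     8.174     11.44
  solve Keq expr → x = 0.1877; check Q = 300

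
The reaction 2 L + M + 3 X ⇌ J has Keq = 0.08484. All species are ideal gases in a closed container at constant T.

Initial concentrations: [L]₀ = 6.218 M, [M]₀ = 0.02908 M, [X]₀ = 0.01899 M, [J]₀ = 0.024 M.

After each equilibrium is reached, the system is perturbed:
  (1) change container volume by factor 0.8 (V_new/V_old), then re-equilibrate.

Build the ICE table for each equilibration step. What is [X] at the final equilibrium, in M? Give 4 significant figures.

Q₀ = 3117 vs Keq = 0.08484 ⇒ Q>K, reverse
Step 1:
                  L         M         X         J
  Initial     6.218   0.02908   0.01899     0.024
  Change    0.04774   0.02387   0.07161  -0.02387
  Equil       6.266   0.05295    0.0906 1.3114e-04
  solve Keq expr → x = -0.02387; check Q = 0.08484
Then change container volume by factor 0.8 (V_new/V_old).
Step 2:
                  L         M         X         J
  Initial     7.832   0.06619    0.1132 1.6393e-04
  Change  -6.4245e-04 -3.2123e-04 -9.6368e-04 3.2123e-04
  Equil       7.832   0.06586    0.1123 4.8515e-04
  solve Keq expr → x = 3.2123e-04; check Q = 0.08484

[X]_eq = 0.1123 M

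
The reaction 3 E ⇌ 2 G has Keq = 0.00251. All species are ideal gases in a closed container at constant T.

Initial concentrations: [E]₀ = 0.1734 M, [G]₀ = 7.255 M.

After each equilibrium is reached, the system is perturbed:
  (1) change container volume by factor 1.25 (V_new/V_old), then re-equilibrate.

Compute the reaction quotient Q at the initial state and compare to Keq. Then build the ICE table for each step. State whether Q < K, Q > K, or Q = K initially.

Q₀ = 1.0095e+04 vs Keq = 0.00251 ⇒ Q>K, reverse
Step 1:
                   E          G
  I           0.1734      7.255
  C            8.847     -5.898
  E             9.02      1.357
  solve Keq expr → x = -2.949; check Q = 0.00251
Then change container volume by factor 1.25 (V_new/V_old).
Step 2:
                   E          G
  I            7.216      1.086
  C           0.1318   -0.08789
  E            7.348     0.9979
  solve Keq expr → x = -0.04395; check Q = 0.00251

Q₀ = 1.0095e+04; Q > K (proceeds reverse)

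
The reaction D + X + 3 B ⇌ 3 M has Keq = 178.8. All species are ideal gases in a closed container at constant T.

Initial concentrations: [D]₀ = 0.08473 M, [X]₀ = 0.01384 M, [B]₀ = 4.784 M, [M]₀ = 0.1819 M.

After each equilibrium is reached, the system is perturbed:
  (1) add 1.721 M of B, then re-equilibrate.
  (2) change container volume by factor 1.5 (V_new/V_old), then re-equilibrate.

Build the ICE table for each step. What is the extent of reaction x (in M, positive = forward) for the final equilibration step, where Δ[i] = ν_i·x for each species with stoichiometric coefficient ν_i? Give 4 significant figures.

x = -2.7138e-06 M

Q₀ = 0.04688 vs Keq = 178.8 ⇒ Q<K, forward
Step 1:
                    D           X           B           M
  Initial     0.08473     0.01384       4.784      0.1819
  Change     -0.01383    -0.01383     -0.0415      0.0415
  Equil        0.0709  8.2451e-06       4.743      0.2234
  solve Keq expr → x = 0.01383; check Q = 178.8
Then add 1.721 M of B.
Step 2:
                    D           X           B           M
  Initial      0.0709  8.2451e-06       6.464      0.2234
  Change  -4.9872e-06 -4.9872e-06 -1.4962e-05  1.4962e-05
  Equil       0.07089  3.2579e-06       6.463      0.2234
  solve Keq expr → x = 4.9872e-06; check Q = 178.8
Then change container volume by factor 1.5 (V_new/V_old).
Step 3:
                    D           X           B           M
  Initial     0.04726  2.1719e-06       4.309      0.1489
  Change   2.7138e-06  2.7138e-06  8.1414e-06 -8.1414e-06
  Equil       0.04726  4.8857e-06       4.309      0.1489
  solve Keq expr → x = -2.7138e-06; check Q = 178.8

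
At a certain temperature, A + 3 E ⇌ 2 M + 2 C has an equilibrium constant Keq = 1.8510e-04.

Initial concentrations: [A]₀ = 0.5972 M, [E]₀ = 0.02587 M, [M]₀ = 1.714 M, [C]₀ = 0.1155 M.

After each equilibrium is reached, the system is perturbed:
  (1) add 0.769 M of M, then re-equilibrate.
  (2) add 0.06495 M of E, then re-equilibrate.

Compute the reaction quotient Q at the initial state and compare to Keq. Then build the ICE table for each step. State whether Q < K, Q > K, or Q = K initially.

Q₀ = 3790; Q > K (proceeds reverse)

Q₀ = 3790 vs Keq = 1.8510e-04 ⇒ Q>K, reverse
Step 1:
                   A          E          M          C
  I           0.5972    0.02587      1.714     0.1155
  C          0.05745     0.1723    -0.1149    -0.1149
  E           0.6546     0.1982      1.599 6.0745e-04
  solve Keq expr → x = -0.05745; check Q = 1.8510e-04
Then add 0.769 M of M.
Step 2:
                   A          E          M          C
  I           0.6546     0.1982      2.368 6.0745e-04
  C       9.8140e-05 2.9442e-04 -1.9628e-04 -1.9628e-04
  E           0.6547     0.1985      2.368 4.1117e-04
  solve Keq expr → x = -9.8140e-05; check Q = 1.8510e-04
Then add 0.06495 M of E.
Step 3:
                   A          E          M          C
  I           0.6547     0.2635      2.368 4.1117e-04
  C       -1.0812e-04 -3.2435e-04 2.1624e-04 2.1624e-04
  E           0.6546     0.2631      2.368 6.2741e-04
  solve Keq expr → x = 1.0812e-04; check Q = 1.8510e-04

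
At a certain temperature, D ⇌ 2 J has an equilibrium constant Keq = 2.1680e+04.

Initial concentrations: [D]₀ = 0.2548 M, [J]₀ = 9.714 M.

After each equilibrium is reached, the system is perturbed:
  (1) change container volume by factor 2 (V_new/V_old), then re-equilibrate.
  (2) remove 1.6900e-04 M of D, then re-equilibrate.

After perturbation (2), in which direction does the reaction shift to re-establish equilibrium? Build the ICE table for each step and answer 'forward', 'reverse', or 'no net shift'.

Direction: reverse

Q₀ = 370.3 vs Keq = 2.1680e+04 ⇒ Q<K, forward
Step 1:
                   D          J
  init        0.2548      9.714
  Δ            -0.25        0.5
  eq        0.004812      10.21
  solve Keq expr → x = 0.25; check Q = 2.1680e+04
Then change container volume by factor 2 (V_new/V_old).
Step 2:
                   D          J
  init      0.002406      5.107
  Δ        -0.001202   0.002404
  eq        0.001204      5.109
  solve Keq expr → x = 0.001202; check Q = 2.1680e+04
Then remove 1.6900e-04 M of D.
Step 3:
                   D          J
  init      0.001035      5.109
  Δ       1.6884e-04 -3.3768e-04
  eq        0.001204      5.109
  solve Keq expr → x = -1.6884e-04; check Q = 2.1680e+04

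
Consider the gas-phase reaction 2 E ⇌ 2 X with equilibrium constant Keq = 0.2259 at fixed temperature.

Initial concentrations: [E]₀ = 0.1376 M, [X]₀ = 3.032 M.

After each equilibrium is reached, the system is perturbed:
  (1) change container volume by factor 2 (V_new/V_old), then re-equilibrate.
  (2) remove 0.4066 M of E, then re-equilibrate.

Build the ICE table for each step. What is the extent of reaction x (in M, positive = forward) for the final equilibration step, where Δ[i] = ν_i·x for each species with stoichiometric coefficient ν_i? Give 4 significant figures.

Q₀ = 485.5 vs Keq = 0.2259 ⇒ Q>K, reverse
Step 1:
                   E          X
  I           0.1376      3.032
  C            2.011     -2.011
  E            2.148      1.021
  solve Keq expr → x = -1.005; check Q = 0.2259
Then change container volume by factor 2 (V_new/V_old).
Step 2:
                   E          X
  I            1.074     0.5106
  C                0          0
  E            1.074     0.5106
  solve Keq expr → x = 0; check Q = 0.2259
Then remove 0.4066 M of E.
Step 3:
                   E          X
  I           0.6676     0.5106
  C            0.131     -0.131
  E           0.7986     0.3796
  solve Keq expr → x = -0.0655; check Q = 0.2259

x = -0.0655 M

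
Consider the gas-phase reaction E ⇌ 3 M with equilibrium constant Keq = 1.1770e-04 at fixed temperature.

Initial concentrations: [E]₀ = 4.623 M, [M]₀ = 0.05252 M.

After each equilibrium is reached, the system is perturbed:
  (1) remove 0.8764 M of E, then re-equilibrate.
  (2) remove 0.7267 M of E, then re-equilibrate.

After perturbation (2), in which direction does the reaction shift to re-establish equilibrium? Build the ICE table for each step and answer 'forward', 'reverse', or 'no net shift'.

Q₀ = 3.1336e-05 vs Keq = 1.1770e-04 ⇒ Q<K, forward
Step 1:
                    E           M
  I             4.623     0.05252
  C         -0.009687     0.02906
  E             4.613     0.08158
  solve Keq expr → x = 0.009687; check Q = 1.1770e-04
Then remove 0.8764 M of E.
Step 2:
                    E           M
  I             3.737     0.08158
  C           0.00184    -0.00552
  E             3.739     0.07606
  solve Keq expr → x = -0.00184; check Q = 1.1770e-04
Then remove 0.7267 M of E.
Step 3:
                    E           M
  I             3.012     0.07606
  C          0.001758   -0.005273
  E             3.014     0.07079
  solve Keq expr → x = -0.001758; check Q = 1.1770e-04

Direction: reverse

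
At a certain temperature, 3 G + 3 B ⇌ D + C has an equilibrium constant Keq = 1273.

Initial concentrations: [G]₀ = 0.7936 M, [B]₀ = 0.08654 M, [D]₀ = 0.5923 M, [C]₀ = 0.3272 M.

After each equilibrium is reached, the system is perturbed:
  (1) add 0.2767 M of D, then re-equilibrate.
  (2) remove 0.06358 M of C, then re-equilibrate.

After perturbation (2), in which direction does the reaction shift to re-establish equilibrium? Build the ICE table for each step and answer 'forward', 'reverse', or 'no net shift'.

Q₀ = 598.3 vs Keq = 1273 ⇒ Q<K, forward
Step 1:
                  G         B         D         C
  init       0.7936   0.08654    0.5923    0.3272
  Δ        -0.01715  -0.01715  0.005717  0.005717
  eq         0.7764   0.06939     0.598    0.3329
  solve Keq expr → x = 0.005717; check Q = 1273
Then add 0.2767 M of D.
Step 2:
                  G         B         D         C
  init       0.7764   0.06939    0.8747    0.3329
  Δ        0.008252  0.008252 -0.002751 -0.002751
  eq         0.7847   0.07764     0.872    0.3302
  solve Keq expr → x = -0.002751; check Q = 1273
Then remove 0.06358 M of C.
Step 3:
                  G         B         D         C
  init       0.7847   0.07764     0.872    0.2666
  Δ       -0.004719 -0.004719  0.001573  0.001573
  eq           0.78   0.07292    0.8735    0.2682
  solve Keq expr → x = 0.001573; check Q = 1273

Direction: forward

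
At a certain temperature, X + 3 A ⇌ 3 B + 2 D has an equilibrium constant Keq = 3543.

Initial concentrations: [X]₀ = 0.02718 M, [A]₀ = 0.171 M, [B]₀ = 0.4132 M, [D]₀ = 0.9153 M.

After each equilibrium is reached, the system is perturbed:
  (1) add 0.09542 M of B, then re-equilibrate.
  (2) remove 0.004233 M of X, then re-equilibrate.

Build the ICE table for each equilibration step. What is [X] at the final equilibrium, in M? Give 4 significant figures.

[X]_eq = 0.01333 M

Q₀ = 434.9 vs Keq = 3543 ⇒ Q<K, forward
Step 1:
                    X           A           B           D
  init        0.02718       0.171      0.4132      0.9153
  Δ          -0.01502    -0.04507     0.04507     0.03005
  eq          0.01216      0.1259      0.4583      0.9453
  solve Keq expr → x = 0.01502; check Q = 3543
Then add 0.09542 M of B.
Step 2:
                    X           A           B           D
  init        0.01216      0.1259      0.5537      0.9453
  Δ          0.003512     0.01054    -0.01054   -0.007025
  eq          0.01567      0.1365      0.5432      0.9383
  solve Keq expr → x = -0.003512; check Q = 3543
Then remove 0.004233 M of X.
Step 3:
                    X           A           B           D
  init        0.01144      0.1365      0.5432      0.9383
  Δ          0.001892    0.005675   -0.005675   -0.003784
  eq          0.01333      0.1421      0.5375      0.9345
  solve Keq expr → x = -0.001892; check Q = 3543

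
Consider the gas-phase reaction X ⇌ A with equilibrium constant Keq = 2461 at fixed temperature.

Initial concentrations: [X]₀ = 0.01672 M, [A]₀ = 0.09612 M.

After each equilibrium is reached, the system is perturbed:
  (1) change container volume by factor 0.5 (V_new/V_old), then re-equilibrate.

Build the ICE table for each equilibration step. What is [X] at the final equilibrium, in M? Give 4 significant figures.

[X]_eq = 9.1665e-05 M

Q₀ = 5.749 vs Keq = 2461 ⇒ Q<K, forward
Step 1:
                   X          A
  Initial    0.01672    0.09612
  Change    -0.01667    0.01667
  Equil   4.5833e-05     0.1128
  solve Keq expr → x = 0.01667; check Q = 2461
Then change container volume by factor 0.5 (V_new/V_old).
Step 2:
                   X          A
  Initial 9.1665e-05     0.2256
  Change           0          0
  Equil   9.1665e-05     0.2256
  solve Keq expr → x = 0; check Q = 2461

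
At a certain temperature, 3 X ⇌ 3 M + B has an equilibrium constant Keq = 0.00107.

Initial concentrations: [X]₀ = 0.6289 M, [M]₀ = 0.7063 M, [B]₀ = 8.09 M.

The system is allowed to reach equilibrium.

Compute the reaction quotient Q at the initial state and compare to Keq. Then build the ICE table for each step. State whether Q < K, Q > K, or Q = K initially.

Q₀ = 11.46; Q > K (proceeds reverse)

Q₀ = 11.46 vs Keq = 0.00107 ⇒ Q>K, reverse
Step 1:
                  X         M         B
  I          0.6289    0.7063      8.09
  C           0.641    -0.641   -0.2137
  E            1.27   0.06528     7.876
  solve Keq expr → x = -0.2137; check Q = 0.00107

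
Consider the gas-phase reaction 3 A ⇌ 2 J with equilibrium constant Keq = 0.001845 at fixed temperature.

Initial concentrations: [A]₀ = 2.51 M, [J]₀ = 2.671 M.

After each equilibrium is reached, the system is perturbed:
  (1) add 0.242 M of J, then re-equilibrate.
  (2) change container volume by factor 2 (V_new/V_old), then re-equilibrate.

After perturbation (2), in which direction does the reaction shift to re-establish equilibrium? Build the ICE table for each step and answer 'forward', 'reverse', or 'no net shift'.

Q₀ = 0.4512 vs Keq = 0.001845 ⇒ Q>K, reverse
Step 1:
                   A          J
  init          2.51      2.671
  Δ            3.141     -2.094
  eq           5.651      0.577
  solve Keq expr → x = -1.047; check Q = 0.001845
Then add 0.242 M of J.
Step 2:
                   A          J
  init         5.651      0.819
  Δ           0.2945    -0.1963
  eq           5.945     0.6227
  solve Keq expr → x = -0.09816; check Q = 0.001845
Then change container volume by factor 2 (V_new/V_old).
Step 3:
                   A          J
  init         2.973     0.3113
  Δ           0.1171   -0.07806
  eq            3.09     0.2333
  solve Keq expr → x = -0.03903; check Q = 0.001845

Direction: reverse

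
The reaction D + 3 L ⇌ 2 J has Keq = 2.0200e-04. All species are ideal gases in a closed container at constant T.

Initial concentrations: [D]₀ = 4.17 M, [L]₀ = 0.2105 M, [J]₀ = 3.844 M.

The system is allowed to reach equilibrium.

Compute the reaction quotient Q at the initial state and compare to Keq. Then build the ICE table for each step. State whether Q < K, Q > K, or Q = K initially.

Q₀ = 379.9; Q > K (proceeds reverse)

Q₀ = 379.9 vs Keq = 2.0200e-04 ⇒ Q>K, reverse
Step 1:
                  D         L         J
  Initial      4.17    0.2105     3.844
  Change      1.709     5.128    -3.419
  Equil       5.879     5.339    0.4251
  solve Keq expr → x = -1.709; check Q = 2.0200e-04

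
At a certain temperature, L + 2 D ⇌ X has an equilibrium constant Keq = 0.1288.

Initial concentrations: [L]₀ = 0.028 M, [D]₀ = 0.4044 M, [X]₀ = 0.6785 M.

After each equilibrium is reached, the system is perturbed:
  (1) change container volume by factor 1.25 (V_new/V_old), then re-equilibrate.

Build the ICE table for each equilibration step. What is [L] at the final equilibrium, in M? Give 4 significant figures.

Q₀ = 148.2 vs Keq = 0.1288 ⇒ Q>K, reverse
Step 1:
                  L         D         X
  Initial     0.028    0.4044    0.6785
  Change     0.5267     1.053   -0.5267
  Equil      0.5547     1.458    0.1518
  solve Keq expr → x = -0.5267; check Q = 0.1288
Then change container volume by factor 1.25 (V_new/V_old).
Step 2:
                  L         D         X
  Initial    0.4437     1.166    0.1215
  Change    0.02981   0.05961  -0.02981
  Equil      0.4735     1.226   0.09165
  solve Keq expr → x = -0.02981; check Q = 0.1288

[L]_eq = 0.4735 M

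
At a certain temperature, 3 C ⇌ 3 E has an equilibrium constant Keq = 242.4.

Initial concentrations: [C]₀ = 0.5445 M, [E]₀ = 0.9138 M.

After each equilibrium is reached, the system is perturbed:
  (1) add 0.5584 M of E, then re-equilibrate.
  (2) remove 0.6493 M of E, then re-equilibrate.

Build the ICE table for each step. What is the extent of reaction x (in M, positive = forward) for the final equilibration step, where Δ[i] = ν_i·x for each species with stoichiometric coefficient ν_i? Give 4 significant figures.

x = 0.02991 M

Q₀ = 4.727 vs Keq = 242.4 ⇒ Q<K, forward
Step 1:
                  C         E
  Initial    0.5445    0.9138
  Change    -0.3429    0.3429
  Equil      0.2016     1.257
  solve Keq expr → x = 0.1143; check Q = 242.4
Then add 0.5584 M of E.
Step 2:
                  C         E
  Initial    0.2016     1.815
  Change    0.07718  -0.07718
  Equil      0.2787     1.738
  solve Keq expr → x = -0.02573; check Q = 242.4
Then remove 0.6493 M of E.
Step 3:
                  C         E
  Initial    0.2787     1.089
  Change   -0.08974   0.08974
  Equil       0.189     1.178
  solve Keq expr → x = 0.02991; check Q = 242.4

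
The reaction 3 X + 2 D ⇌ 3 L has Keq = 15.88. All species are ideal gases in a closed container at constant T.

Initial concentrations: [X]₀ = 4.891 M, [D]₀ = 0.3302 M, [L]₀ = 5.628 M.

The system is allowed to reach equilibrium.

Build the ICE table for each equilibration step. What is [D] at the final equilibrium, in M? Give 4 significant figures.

Q₀ = 13.97 vs Keq = 15.88 ⇒ Q<K, forward
Step 1:
                    X           D           L
  Initial       4.891      0.3302       5.628
  Change     -0.02419    -0.01613     0.02419
  Equil         4.867      0.3141       5.652
  solve Keq expr → x = 0.008063; check Q = 15.88

[D]_eq = 0.3141 M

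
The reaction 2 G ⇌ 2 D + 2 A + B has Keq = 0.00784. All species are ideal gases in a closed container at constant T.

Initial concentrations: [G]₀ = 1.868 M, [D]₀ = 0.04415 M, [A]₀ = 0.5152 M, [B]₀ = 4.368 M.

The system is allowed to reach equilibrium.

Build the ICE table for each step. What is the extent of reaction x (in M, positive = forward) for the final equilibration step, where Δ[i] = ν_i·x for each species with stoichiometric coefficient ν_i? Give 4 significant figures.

x = 0.04098 M

Q₀ = 6.4765e-04 vs Keq = 0.00784 ⇒ Q<K, forward
Step 1:
                   G          D          A          B
  I            1.868    0.04415     0.5152      4.368
  C         -0.08197    0.08197    0.08197    0.04098
  E            1.786     0.1261     0.5972      4.409
  solve Keq expr → x = 0.04098; check Q = 0.00784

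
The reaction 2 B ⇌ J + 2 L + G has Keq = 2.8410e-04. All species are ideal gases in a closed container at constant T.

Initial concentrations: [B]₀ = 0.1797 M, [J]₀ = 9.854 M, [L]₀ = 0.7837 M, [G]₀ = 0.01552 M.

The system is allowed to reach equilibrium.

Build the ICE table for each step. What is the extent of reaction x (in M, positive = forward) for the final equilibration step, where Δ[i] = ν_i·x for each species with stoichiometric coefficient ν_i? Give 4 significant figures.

Q₀ = 2.909 vs Keq = 2.8410e-04 ⇒ Q>K, reverse
Step 1:
                   B          J          L          G
  Initial     0.1797      9.854     0.7837    0.01552
  Change     0.03104   -0.01552   -0.03104   -0.01552
  Equil       0.2107      9.838     0.7527 2.2637e-06
  solve Keq expr → x = -0.01552; check Q = 2.8410e-04

x = -0.01552 M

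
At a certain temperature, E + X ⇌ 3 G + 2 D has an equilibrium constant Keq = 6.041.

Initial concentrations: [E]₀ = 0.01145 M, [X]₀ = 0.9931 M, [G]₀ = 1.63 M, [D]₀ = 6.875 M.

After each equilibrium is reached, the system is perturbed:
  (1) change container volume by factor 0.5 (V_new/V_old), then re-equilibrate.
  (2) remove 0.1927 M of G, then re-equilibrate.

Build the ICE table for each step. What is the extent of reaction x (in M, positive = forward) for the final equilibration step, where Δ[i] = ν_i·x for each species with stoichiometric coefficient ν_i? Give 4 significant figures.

x = 0.05867 M

Q₀ = 1.8002e+04 vs Keq = 6.041 ⇒ Q>K, reverse
Step 1:
                    E           X           G           D
  init        0.01145      0.9931        1.63       6.875
  Δ            0.3932      0.3932       -1.18     -0.7864
  eq           0.4046       1.386      0.4505       6.089
  solve Keq expr → x = -0.3932; check Q = 6.041
Then change container volume by factor 0.5 (V_new/V_old).
Step 2:
                    E           X           G           D
  init         0.8093       2.773      0.9009       12.18
  Δ            0.1371      0.1371     -0.4113     -0.2742
  eq           0.9463        2.91      0.4897        11.9
  solve Keq expr → x = -0.1371; check Q = 6.041
Then remove 0.1927 M of G.
Step 3:
                    E           X           G           D
  init         0.9463        2.91       0.297        11.9
  Δ          -0.05867    -0.05867       0.176      0.1173
  eq           0.8877       2.851       0.473       12.02
  solve Keq expr → x = 0.05867; check Q = 6.041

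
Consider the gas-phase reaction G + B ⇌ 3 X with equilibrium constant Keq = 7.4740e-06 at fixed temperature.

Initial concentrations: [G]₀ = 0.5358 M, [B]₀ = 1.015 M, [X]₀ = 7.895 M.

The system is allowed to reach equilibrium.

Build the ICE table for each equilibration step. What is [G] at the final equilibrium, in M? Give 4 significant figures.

Q₀ = 904.9 vs Keq = 7.4740e-06 ⇒ Q>K, reverse
Step 1:
                   G          B          X
  Initial     0.5358      1.015      7.895
  Change       2.617      2.617     -7.851
  Equil        3.153      3.632    0.04407
  solve Keq expr → x = -2.617; check Q = 7.4740e-06

[G]_eq = 3.153 M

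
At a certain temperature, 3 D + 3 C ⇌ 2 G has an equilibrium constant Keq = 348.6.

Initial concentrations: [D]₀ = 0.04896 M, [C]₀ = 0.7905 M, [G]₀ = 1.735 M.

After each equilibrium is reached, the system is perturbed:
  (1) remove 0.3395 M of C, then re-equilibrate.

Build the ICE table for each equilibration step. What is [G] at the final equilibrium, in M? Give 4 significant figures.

Q₀ = 5.1924e+04 vs Keq = 348.6 ⇒ Q>K, reverse
Step 1:
                  D         C         G
  Initial   0.04896    0.7905     1.735
  Change     0.1584    0.1584   -0.1056
  Equil      0.2073    0.9489     1.629
  solve Keq expr → x = -0.0528; check Q = 348.6
Then remove 0.3395 M of C.
Step 2:
                  D         C         G
  Initial    0.2073    0.6094     1.629
  Change    0.07448   0.07448  -0.04965
  Equil      0.2818    0.6839      1.58
  solve Keq expr → x = -0.02483; check Q = 348.6

[G]_eq = 1.58 M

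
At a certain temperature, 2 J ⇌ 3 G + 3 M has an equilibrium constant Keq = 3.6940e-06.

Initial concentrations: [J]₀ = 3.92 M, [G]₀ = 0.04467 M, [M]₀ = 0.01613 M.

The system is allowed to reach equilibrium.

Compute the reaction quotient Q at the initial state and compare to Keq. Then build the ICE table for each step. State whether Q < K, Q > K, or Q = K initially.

Q₀ = 2.4343e-11; Q < K (proceeds forward)

Q₀ = 2.4343e-11 vs Keq = 3.6940e-06 ⇒ Q<K, forward
Step 1:
                    J           G           M
  I              3.92     0.04467     0.01613
  C           -0.1095      0.1643      0.1643
  E              3.81       0.209      0.1805
  solve Keq expr → x = 0.05477; check Q = 3.6940e-06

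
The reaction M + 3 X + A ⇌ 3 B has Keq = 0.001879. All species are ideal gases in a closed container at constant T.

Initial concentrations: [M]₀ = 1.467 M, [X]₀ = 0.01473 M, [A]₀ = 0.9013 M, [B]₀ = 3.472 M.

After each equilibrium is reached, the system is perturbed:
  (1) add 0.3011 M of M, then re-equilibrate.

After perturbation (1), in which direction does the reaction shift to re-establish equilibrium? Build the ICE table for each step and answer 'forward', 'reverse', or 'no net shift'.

Direction: forward

Q₀ = 9.9045e+06 vs Keq = 0.001879 ⇒ Q>K, reverse
Step 1:
                   M          X          A          B
  init         1.467    0.01473     0.9013      3.472
  Δ           0.9604      2.881     0.9604     -2.881
  eq           2.427      2.896      1.862     0.5908
  solve Keq expr → x = -0.9604; check Q = 0.001879
Then add 0.3011 M of M.
Step 2:
                   M          X          A          B
  init         2.728      2.896      1.862     0.5908
  Δ        -0.006147   -0.01844  -0.006147    0.01844
  eq           2.722      2.877      1.856     0.6092
  solve Keq expr → x = 0.006147; check Q = 0.001879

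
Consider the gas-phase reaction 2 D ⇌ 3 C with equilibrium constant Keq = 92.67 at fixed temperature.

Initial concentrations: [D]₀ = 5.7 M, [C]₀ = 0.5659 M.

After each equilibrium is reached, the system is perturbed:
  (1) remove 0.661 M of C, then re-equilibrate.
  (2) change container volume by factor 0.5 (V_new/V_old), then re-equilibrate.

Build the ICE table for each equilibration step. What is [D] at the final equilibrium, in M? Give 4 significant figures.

[D]_eq = 3.855 M

Q₀ = 0.005578 vs Keq = 92.67 ⇒ Q<K, forward
Step 1:
                  D         C
  Initial       5.7    0.5659
  Change      -3.97     5.955
  Equil        1.73     6.521
  solve Keq expr → x = 1.985; check Q = 92.67
Then remove 0.661 M of C.
Step 2:
                  D         C
  Initial      1.73      5.86
  Change     -0.163    0.2446
  Equil       1.567     6.105
  solve Keq expr → x = 0.08152; check Q = 92.67
Then change container volume by factor 0.5 (V_new/V_old).
Step 3:
                  D         C
  Initial     3.134     12.21
  Change     0.7218    -1.083
  Equil       3.855     11.13
  solve Keq expr → x = -0.3609; check Q = 92.67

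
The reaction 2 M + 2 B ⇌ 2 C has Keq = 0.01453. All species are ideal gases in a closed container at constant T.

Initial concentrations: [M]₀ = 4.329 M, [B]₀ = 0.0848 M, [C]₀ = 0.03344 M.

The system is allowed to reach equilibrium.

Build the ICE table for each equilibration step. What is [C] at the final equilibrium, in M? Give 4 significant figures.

[C]_eq = 0.0405 M

Q₀ = 0.008298 vs Keq = 0.01453 ⇒ Q<K, forward
Step 1:
                    M           B           C
  Initial       4.329      0.0848     0.03344
  Change     -0.00706    -0.00706     0.00706
  Equil         4.322     0.07774      0.0405
  solve Keq expr → x = 0.00353; check Q = 0.01453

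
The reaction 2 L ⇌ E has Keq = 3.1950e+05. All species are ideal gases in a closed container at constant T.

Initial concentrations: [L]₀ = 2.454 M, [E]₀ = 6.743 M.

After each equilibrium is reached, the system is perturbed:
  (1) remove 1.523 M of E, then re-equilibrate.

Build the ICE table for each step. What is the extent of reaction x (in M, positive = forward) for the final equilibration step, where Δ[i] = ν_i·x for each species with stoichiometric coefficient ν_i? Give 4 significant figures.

x = 2.5124e-04 M

Q₀ = 1.12 vs Keq = 3.1950e+05 ⇒ Q<K, forward
Step 1:
                    L           E
  I             2.454       6.743
  C            -2.449       1.225
  E          0.004994       7.968
  solve Keq expr → x = 1.225; check Q = 3.1950e+05
Then remove 1.523 M of E.
Step 2:
                    L           E
  I          0.004994       6.445
  C       -5.0248e-04  2.5124e-04
  E          0.004491       6.445
  solve Keq expr → x = 2.5124e-04; check Q = 3.1950e+05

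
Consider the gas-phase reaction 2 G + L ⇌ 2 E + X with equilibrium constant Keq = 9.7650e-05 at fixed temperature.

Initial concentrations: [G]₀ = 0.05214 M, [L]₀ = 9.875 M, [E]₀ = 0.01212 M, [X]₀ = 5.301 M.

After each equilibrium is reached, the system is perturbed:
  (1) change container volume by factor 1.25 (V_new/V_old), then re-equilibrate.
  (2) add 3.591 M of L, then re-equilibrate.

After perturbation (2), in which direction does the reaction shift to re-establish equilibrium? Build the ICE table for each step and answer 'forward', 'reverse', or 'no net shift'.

Q₀ = 0.02901 vs Keq = 9.7650e-05 ⇒ Q>K, reverse
Step 1:
                    G           L           E           X
  init        0.05214       9.875     0.01212       5.301
  Δ           0.01126    0.005632    -0.01126   -0.005632
  eq           0.0634       9.881  8.5585e-04       5.295
  solve Keq expr → x = -0.005632; check Q = 9.7650e-05
Then change container volume by factor 1.25 (V_new/V_old).
Step 2:
                    G           L           E           X
  init        0.05072       7.905  6.8468e-04       4.236
  Δ                 0           0           0           0
  eq          0.05072       7.905  6.8468e-04       4.236
  solve Keq expr → x = 0; check Q = 9.7650e-05
Then add 3.591 M of L.
Step 3:
                    G           L           E           X
  init        0.05072        11.5  6.8468e-04       4.236
  Δ       -1.3874e-04 -6.9369e-05  1.3874e-04  6.9369e-05
  eq          0.05058        11.5  8.2342e-04       4.236
  solve Keq expr → x = 6.9369e-05; check Q = 9.7650e-05

Direction: forward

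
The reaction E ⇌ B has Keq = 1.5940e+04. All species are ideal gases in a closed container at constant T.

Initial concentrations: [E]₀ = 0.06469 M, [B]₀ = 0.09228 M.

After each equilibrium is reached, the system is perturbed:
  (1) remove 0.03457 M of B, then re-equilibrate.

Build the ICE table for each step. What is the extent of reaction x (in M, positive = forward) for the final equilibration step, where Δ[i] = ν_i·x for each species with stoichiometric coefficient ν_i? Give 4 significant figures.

x = 2.1686e-06 M

Q₀ = 1.426 vs Keq = 1.5940e+04 ⇒ Q<K, forward
Step 1:
                  E         B
  Initial   0.06469   0.09228
  Change   -0.06468   0.06468
  Equil   9.8469e-06     0.157
  solve Keq expr → x = 0.06468; check Q = 1.5940e+04
Then remove 0.03457 M of B.
Step 2:
                  E         B
  Initial 9.8469e-06    0.1224
  Change  -2.1686e-06 2.1686e-06
  Equil   7.6783e-06    0.1224
  solve Keq expr → x = 2.1686e-06; check Q = 1.5940e+04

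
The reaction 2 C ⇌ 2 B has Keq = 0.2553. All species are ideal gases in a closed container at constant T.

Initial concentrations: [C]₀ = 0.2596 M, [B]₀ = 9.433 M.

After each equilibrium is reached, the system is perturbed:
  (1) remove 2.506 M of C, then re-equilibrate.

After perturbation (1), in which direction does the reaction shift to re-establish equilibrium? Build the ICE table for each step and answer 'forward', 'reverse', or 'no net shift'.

Direction: reverse

Q₀ = 1320 vs Keq = 0.2553 ⇒ Q>K, reverse
Step 1:
                  C         B
  init       0.2596     9.433
  Δ            6.18     -6.18
  eq          6.439     3.253
  solve Keq expr → x = -3.09; check Q = 0.2553
Then remove 2.506 M of C.
Step 2:
                  C         B
  init        3.933     3.253
  Δ          0.8412   -0.8412
  eq          4.774     2.412
  solve Keq expr → x = -0.4206; check Q = 0.2553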